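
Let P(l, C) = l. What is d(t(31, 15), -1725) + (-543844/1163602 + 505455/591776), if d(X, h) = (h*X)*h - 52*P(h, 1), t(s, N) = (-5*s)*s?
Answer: -4922669484368096721817/344295868576 ≈ -1.4298e+10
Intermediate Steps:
t(s, N) = -5*s**2
d(X, h) = -52*h + X*h**2 (d(X, h) = (h*X)*h - 52*h = (X*h)*h - 52*h = X*h**2 - 52*h = -52*h + X*h**2)
d(t(31, 15), -1725) + (-543844/1163602 + 505455/591776) = -1725*(-52 - 5*31**2*(-1725)) + (-543844/1163602 + 505455/591776) = -1725*(-52 - 5*961*(-1725)) + (-543844*1/1163602 + 505455*(1/591776)) = -1725*(-52 - 4805*(-1725)) + (-271922/581801 + 505455/591776) = -1725*(-52 + 8288625) + 133157310983/344295868576 = -1725*8288573 + 133157310983/344295868576 = -14297788425 + 133157310983/344295868576 = -4922669484368096721817/344295868576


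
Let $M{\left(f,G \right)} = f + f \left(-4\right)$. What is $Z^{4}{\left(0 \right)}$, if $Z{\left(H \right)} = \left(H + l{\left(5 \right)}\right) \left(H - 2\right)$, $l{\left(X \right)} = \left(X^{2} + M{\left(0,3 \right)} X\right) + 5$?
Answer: $12960000$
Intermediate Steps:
$M{\left(f,G \right)} = - 3 f$ ($M{\left(f,G \right)} = f - 4 f = - 3 f$)
$l{\left(X \right)} = 5 + X^{2}$ ($l{\left(X \right)} = \left(X^{2} + \left(-3\right) 0 X\right) + 5 = \left(X^{2} + 0 X\right) + 5 = \left(X^{2} + 0\right) + 5 = X^{2} + 5 = 5 + X^{2}$)
$Z{\left(H \right)} = \left(-2 + H\right) \left(30 + H\right)$ ($Z{\left(H \right)} = \left(H + \left(5 + 5^{2}\right)\right) \left(H - 2\right) = \left(H + \left(5 + 25\right)\right) \left(-2 + H\right) = \left(H + 30\right) \left(-2 + H\right) = \left(30 + H\right) \left(-2 + H\right) = \left(-2 + H\right) \left(30 + H\right)$)
$Z^{4}{\left(0 \right)} = \left(-60 + 0^{2} + 28 \cdot 0\right)^{4} = \left(-60 + 0 + 0\right)^{4} = \left(-60\right)^{4} = 12960000$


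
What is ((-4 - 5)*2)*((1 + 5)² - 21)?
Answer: -270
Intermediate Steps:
((-4 - 5)*2)*((1 + 5)² - 21) = (-9*2)*(6² - 21) = -18*(36 - 21) = -18*15 = -270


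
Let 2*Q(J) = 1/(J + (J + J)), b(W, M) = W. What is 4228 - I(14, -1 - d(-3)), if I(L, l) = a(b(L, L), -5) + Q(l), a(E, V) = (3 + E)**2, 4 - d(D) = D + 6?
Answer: 47269/12 ≈ 3939.1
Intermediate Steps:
d(D) = -2 - D (d(D) = 4 - (D + 6) = 4 - (6 + D) = 4 + (-6 - D) = -2 - D)
Q(J) = 1/(6*J) (Q(J) = 1/(2*(J + (J + J))) = 1/(2*(J + 2*J)) = 1/(2*((3*J))) = (1/(3*J))/2 = 1/(6*J))
I(L, l) = (3 + L)**2 + 1/(6*l)
4228 - I(14, -1 - d(-3)) = 4228 - ((3 + 14)**2 + 1/(6*(-1 - (-2 - 1*(-3))))) = 4228 - (17**2 + 1/(6*(-1 - (-2 + 3)))) = 4228 - (289 + 1/(6*(-1 - 1*1))) = 4228 - (289 + 1/(6*(-1 - 1))) = 4228 - (289 + (1/6)/(-2)) = 4228 - (289 + (1/6)*(-1/2)) = 4228 - (289 - 1/12) = 4228 - 1*3467/12 = 4228 - 3467/12 = 47269/12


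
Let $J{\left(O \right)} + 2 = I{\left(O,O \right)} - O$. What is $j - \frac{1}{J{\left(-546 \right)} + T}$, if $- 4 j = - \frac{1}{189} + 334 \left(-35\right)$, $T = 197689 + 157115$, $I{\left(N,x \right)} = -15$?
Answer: $\frac{785076638107}{268631748} \approx 2922.5$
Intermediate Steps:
$T = 354804$
$J{\left(O \right)} = -17 - O$ ($J{\left(O \right)} = -2 - \left(15 + O\right) = -17 - O$)
$j = \frac{2209411}{756}$ ($j = - \frac{- \frac{1}{189} + 334 \left(-35\right)}{4} = - \frac{\left(-1\right) \frac{1}{189} - 11690}{4} = - \frac{- \frac{1}{189} - 11690}{4} = \left(- \frac{1}{4}\right) \left(- \frac{2209411}{189}\right) = \frac{2209411}{756} \approx 2922.5$)
$j - \frac{1}{J{\left(-546 \right)} + T} = \frac{2209411}{756} - \frac{1}{\left(-17 - -546\right) + 354804} = \frac{2209411}{756} - \frac{1}{\left(-17 + 546\right) + 354804} = \frac{2209411}{756} - \frac{1}{529 + 354804} = \frac{2209411}{756} - \frac{1}{355333} = \frac{785076638107}{268631748}$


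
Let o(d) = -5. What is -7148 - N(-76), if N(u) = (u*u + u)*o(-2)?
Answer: 21352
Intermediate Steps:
N(u) = -5*u - 5*u² (N(u) = (u*u + u)*(-5) = (u² + u)*(-5) = (u + u²)*(-5) = -5*u - 5*u²)
-7148 - N(-76) = -7148 - (-5)*(-76)*(1 - 76) = -7148 - (-5)*(-76)*(-75) = -7148 - 1*(-28500) = -7148 + 28500 = 21352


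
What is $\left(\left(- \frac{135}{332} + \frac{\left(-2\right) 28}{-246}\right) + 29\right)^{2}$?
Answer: $\frac{1385175994225}{1667578896} \approx 830.65$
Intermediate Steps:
$\left(\left(- \frac{135}{332} + \frac{\left(-2\right) 28}{-246}\right) + 29\right)^{2} = \left(\left(\left(-135\right) \frac{1}{332} - - \frac{28}{123}\right) + 29\right)^{2} = \left(\left(- \frac{135}{332} + \frac{28}{123}\right) + 29\right)^{2} = \left(- \frac{7309}{40836} + 29\right)^{2} = \left(\frac{1176935}{40836}\right)^{2} = \frac{1385175994225}{1667578896}$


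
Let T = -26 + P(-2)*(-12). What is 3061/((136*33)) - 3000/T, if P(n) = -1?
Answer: 6753427/31416 ≈ 214.97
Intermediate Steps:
T = -14 (T = -26 - 1*(-12) = -26 + 12 = -14)
3061/((136*33)) - 3000/T = 3061/((136*33)) - 3000/(-14) = 3061/4488 - 3000*(-1/14) = 3061*(1/4488) + 1500/7 = 3061/4488 + 1500/7 = 6753427/31416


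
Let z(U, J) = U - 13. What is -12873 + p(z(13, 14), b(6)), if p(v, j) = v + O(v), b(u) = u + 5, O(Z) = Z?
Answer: -12873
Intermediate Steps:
b(u) = 5 + u
z(U, J) = -13 + U
p(v, j) = 2*v (p(v, j) = v + v = 2*v)
-12873 + p(z(13, 14), b(6)) = -12873 + 2*(-13 + 13) = -12873 + 2*0 = -12873 + 0 = -12873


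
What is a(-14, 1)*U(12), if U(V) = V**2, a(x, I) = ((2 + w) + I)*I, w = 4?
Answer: 1008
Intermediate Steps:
a(x, I) = I*(6 + I) (a(x, I) = ((2 + 4) + I)*I = (6 + I)*I = I*(6 + I))
a(-14, 1)*U(12) = (1*(6 + 1))*12**2 = (1*7)*144 = 7*144 = 1008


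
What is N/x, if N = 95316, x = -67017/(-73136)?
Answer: 2323676992/22339 ≈ 1.0402e+5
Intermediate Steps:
x = 67017/73136 (x = -67017*(-1/73136) = 67017/73136 ≈ 0.91633)
N/x = 95316/(67017/73136) = 95316*(73136/67017) = 2323676992/22339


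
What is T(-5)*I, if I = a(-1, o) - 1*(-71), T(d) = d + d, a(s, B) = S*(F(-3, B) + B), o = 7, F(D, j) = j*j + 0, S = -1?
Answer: -150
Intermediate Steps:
F(D, j) = j² (F(D, j) = j² + 0 = j²)
a(s, B) = -B - B² (a(s, B) = -(B² + B) = -(B + B²) = -B - B²)
T(d) = 2*d
I = 15 (I = 7*(-1 - 1*7) - 1*(-71) = 7*(-1 - 7) + 71 = 7*(-8) + 71 = -56 + 71 = 15)
T(-5)*I = (2*(-5))*15 = -10*15 = -150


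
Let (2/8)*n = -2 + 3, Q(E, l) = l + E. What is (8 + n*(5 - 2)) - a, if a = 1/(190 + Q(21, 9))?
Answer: 4399/220 ≈ 19.995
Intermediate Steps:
Q(E, l) = E + l
n = 4 (n = 4*(-2 + 3) = 4*1 = 4)
a = 1/220 (a = 1/(190 + (21 + 9)) = 1/(190 + 30) = 1/220 ≈ 0.0045455)
(8 + n*(5 - 2)) - a = (8 + 4*(5 - 2)) - 1*1/220 = (8 + 4*3) - 1/220 = (8 + 12) - 1/220 = 20 - 1/220 = 4399/220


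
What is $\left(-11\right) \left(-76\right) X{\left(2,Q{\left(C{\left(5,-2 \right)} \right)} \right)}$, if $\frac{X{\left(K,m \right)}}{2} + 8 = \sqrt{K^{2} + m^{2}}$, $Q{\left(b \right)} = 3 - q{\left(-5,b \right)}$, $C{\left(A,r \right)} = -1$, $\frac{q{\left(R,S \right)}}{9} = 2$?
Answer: $-13376 + 1672 \sqrt{229} \approx 11926.0$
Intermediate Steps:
$q{\left(R,S \right)} = 18$ ($q{\left(R,S \right)} = 9 \cdot 2 = 18$)
$Q{\left(b \right)} = -15$ ($Q{\left(b \right)} = 3 - 18 = -15$)
$X{\left(K,m \right)} = -16 + 2 \sqrt{K^{2} + m^{2}}$
$\left(-11\right) \left(-76\right) X{\left(2,Q{\left(C{\left(5,-2 \right)} \right)} \right)} = \left(-11\right) \left(-76\right) \left(-16 + 2 \sqrt{2^{2} + \left(-15\right)^{2}}\right) = 836 \left(-16 + 2 \sqrt{4 + 225}\right) = 836 \left(-16 + 2 \sqrt{229}\right) = -13376 + 1672 \sqrt{229}$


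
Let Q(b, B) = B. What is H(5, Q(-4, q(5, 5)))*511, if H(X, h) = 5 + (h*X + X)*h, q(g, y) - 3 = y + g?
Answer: 467565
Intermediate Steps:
q(g, y) = 3 + g + y (q(g, y) = 3 + (y + g) = 3 + (g + y) = 3 + g + y)
H(X, h) = 5 + h*(X + X*h) (H(X, h) = 5 + (X*h + X)*h = 5 + (X + X*h)*h = 5 + h*(X + X*h))
H(5, Q(-4, q(5, 5)))*511 = (5 + 5*(3 + 5 + 5) + 5*(3 + 5 + 5)²)*511 = (5 + 5*13 + 5*13²)*511 = (5 + 65 + 5*169)*511 = (5 + 65 + 845)*511 = 915*511 = 467565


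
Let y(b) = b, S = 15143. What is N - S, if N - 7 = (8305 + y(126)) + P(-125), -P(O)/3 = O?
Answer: -6330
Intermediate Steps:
P(O) = -3*O
N = 8813 (N = 7 + ((8305 + 126) - 3*(-125)) = 7 + (8431 + 375) = 7 + 8806 = 8813)
N - S = 8813 - 1*15143 = 8813 - 15143 = -6330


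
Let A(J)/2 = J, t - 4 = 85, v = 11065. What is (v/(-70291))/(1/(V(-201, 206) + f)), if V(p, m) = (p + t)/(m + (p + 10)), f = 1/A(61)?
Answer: 30205237/25726506 ≈ 1.1741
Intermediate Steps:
t = 89 (t = 4 + 85 = 89)
A(J) = 2*J
f = 1/122 (f = 1/(2*61) = 1/122 ≈ 0.0081967)
V(p, m) = (89 + p)/(10 + m + p) (V(p, m) = (p + 89)/(m + (p + 10)) = (89 + p)/(m + (10 + p)) = (89 + p)/(10 + m + p))
(v/(-70291))/(1/(V(-201, 206) + f)) = (11065/(-70291))/(1/((89 - 201)/(10 + 206 - 201) + 1/122)) = (11065*(-1/70291))/(1/(-112/15 + 1/122)) = -11065/(70291*(1/((1/15)*(-112) + 1/122))) = -11065/(70291*(1/(-112/15 + 1/122))) = -11065/(70291*(1/(-13649/1830))) = -11065/(70291*(-1830/13649)) = -11065/70291*(-13649/1830) = 30205237/25726506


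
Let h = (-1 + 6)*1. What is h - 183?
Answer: -178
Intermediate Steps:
h = 5 (h = 5*1 = 5)
h - 183 = 5 - 183 = -178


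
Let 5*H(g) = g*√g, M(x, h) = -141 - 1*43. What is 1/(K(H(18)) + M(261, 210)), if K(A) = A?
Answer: -575/105071 - 135*√2/420284 ≈ -0.0059268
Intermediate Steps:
M(x, h) = -184 (M(x, h) = -141 - 43 = -184)
H(g) = g^(3/2)/5 (H(g) = (g*√g)/5 = g^(3/2)/5)
1/(K(H(18)) + M(261, 210)) = 1/(18^(3/2)/5 - 184) = 1/((54*√2)/5 - 184) = 1/(54*√2/5 - 184) = 1/(-184 + 54*√2/5)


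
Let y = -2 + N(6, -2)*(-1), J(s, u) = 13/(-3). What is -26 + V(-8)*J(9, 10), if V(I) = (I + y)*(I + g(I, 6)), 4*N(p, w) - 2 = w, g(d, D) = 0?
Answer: -1118/3 ≈ -372.67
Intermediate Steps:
N(p, w) = ½ + w/4
J(s, u) = -13/3 (J(s, u) = 13*(-⅓) = -13/3)
y = -2 (y = -2 + (½ + (¼)*(-2))*(-1) = -2 + (½ - ½)*(-1) = -2 + 0*(-1) = -2 + 0 = -2)
V(I) = I*(-2 + I) (V(I) = (I - 2)*(I + 0) = (-2 + I)*I = I*(-2 + I))
-26 + V(-8)*J(9, 10) = -26 - 8*(-2 - 8)*(-13/3) = -26 - 8*(-10)*(-13/3) = -26 + 80*(-13/3) = -26 - 1040/3 = -1118/3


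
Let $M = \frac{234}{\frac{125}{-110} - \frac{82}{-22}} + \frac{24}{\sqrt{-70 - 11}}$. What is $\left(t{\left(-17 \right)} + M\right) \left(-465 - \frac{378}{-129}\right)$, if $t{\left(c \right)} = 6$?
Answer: $- \frac{36360270}{817} + \frac{52984 i}{43} \approx -44505.0 + 1232.2 i$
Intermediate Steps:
$M = \frac{1716}{19} - \frac{8 i}{3}$ ($M = \frac{234}{125 \left(- \frac{1}{110}\right) - - \frac{41}{11}} + \frac{24}{\sqrt{-81}} = \frac{234}{- \frac{25}{22} + \frac{41}{11}} + \frac{24}{9 i} = \frac{234}{\frac{57}{22}} + 24 \left(- \frac{i}{9}\right) = 234 \cdot \frac{22}{57} - \frac{8 i}{3} = \frac{1716}{19} - \frac{8 i}{3} \approx 90.316 - 2.6667 i$)
$\left(t{\left(-17 \right)} + M\right) \left(-465 - \frac{378}{-129}\right) = \left(6 + \left(\frac{1716}{19} - \frac{8 i}{3}\right)\right) \left(-465 - \frac{378}{-129}\right) = \left(\frac{1830}{19} - \frac{8 i}{3}\right) \left(-465 - - \frac{126}{43}\right) = \left(\frac{1830}{19} - \frac{8 i}{3}\right) \left(-465 + \frac{126}{43}\right) = \left(\frac{1830}{19} - \frac{8 i}{3}\right) \left(- \frac{19869}{43}\right) = - \frac{36360270}{817} + \frac{52984 i}{43}$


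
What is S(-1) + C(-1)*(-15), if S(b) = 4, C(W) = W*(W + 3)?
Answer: 34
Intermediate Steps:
C(W) = W*(3 + W)
S(-1) + C(-1)*(-15) = 4 - (3 - 1)*(-15) = 4 - 1*2*(-15) = 4 - 2*(-15) = 4 + 30 = 34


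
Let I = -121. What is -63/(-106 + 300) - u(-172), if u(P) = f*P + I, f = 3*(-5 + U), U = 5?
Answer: 23411/194 ≈ 120.68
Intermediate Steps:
f = 0 (f = 3*(-5 + 5) = 3*0 = 0)
u(P) = -121 (u(P) = 0*P - 121 = 0 - 121 = -121)
-63/(-106 + 300) - u(-172) = -63/(-106 + 300) - 1*(-121) = -63/194 + 121 = 23411/194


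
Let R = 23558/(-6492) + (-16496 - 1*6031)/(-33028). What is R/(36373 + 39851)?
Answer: -157957085/4085945139456 ≈ -3.8659e-5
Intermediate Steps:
R = -157957085/53604444 (R = 23558*(-1/6492) + (-16496 - 6031)*(-1/33028) = -11779/3246 - 22527*(-1/33028) = -11779/3246 + 22527/33028 = -157957085/53604444 ≈ -2.9467)
R/(36373 + 39851) = -157957085/(53604444*(36373 + 39851)) = -157957085/53604444/76224 = -157957085/53604444*1/76224 = -157957085/4085945139456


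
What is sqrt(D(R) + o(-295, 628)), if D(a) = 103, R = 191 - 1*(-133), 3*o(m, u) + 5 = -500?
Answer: 14*I*sqrt(3)/3 ≈ 8.0829*I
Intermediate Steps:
o(m, u) = -505/3 (o(m, u) = -5/3 + (1/3)*(-500) = -5/3 - 500/3 = -505/3)
R = 324 (R = 191 + 133 = 324)
sqrt(D(R) + o(-295, 628)) = sqrt(103 - 505/3) = sqrt(-196/3) = 14*I*sqrt(3)/3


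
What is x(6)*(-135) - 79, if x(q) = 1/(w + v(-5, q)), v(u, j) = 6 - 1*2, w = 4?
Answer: -767/8 ≈ -95.875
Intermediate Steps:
v(u, j) = 4 (v(u, j) = 6 - 2 = 4)
x(q) = ⅛ (x(q) = 1/(4 + 4) = 1/8 = ⅛)
x(6)*(-135) - 79 = (⅛)*(-135) - 79 = -135/8 - 79 = -767/8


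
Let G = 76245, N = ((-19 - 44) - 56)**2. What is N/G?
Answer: 833/4485 ≈ 0.18573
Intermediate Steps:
N = 14161 (N = (-63 - 56)**2 = (-119)**2 = 14161)
N/G = 14161/76245 = 14161*(1/76245) = 833/4485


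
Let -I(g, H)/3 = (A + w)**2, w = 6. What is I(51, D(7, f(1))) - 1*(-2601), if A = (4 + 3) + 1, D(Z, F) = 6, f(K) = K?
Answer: 2013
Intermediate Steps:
A = 8 (A = 7 + 1 = 8)
I(g, H) = -588 (I(g, H) = -3*(8 + 6)**2 = -3*14**2 = -3*196 = -588)
I(51, D(7, f(1))) - 1*(-2601) = -588 - 1*(-2601) = -588 + 2601 = 2013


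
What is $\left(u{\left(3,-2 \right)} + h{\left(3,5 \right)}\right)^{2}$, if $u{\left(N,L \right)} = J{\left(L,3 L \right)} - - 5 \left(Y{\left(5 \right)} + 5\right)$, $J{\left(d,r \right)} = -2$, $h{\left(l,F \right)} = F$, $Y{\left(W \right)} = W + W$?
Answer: $6084$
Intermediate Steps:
$Y{\left(W \right)} = 2 W$
$u{\left(N,L \right)} = 73$ ($u{\left(N,L \right)} = -2 - - 5 \left(2 \cdot 5 + 5\right) = -2 - - 5 \left(10 + 5\right) = -2 - \left(-5\right) 15 = -2 - -75 = -2 + 75 = 73$)
$\left(u{\left(3,-2 \right)} + h{\left(3,5 \right)}\right)^{2} = \left(73 + 5\right)^{2} = 78^{2} = 6084$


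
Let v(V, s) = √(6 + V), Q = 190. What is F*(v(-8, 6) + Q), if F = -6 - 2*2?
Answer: -1900 - 10*I*√2 ≈ -1900.0 - 14.142*I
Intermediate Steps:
F = -10 (F = -6 - 4 = -10)
F*(v(-8, 6) + Q) = -10*(√(6 - 8) + 190) = -10*(√(-2) + 190) = -10*(I*√2 + 190) = -10*(190 + I*√2) = -1900 - 10*I*√2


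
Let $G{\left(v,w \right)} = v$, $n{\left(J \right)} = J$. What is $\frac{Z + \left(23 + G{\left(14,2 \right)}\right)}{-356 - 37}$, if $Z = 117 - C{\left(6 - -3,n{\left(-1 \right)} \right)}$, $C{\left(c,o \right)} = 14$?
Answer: $- \frac{140}{393} \approx -0.35623$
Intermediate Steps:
$Z = 103$ ($Z = 117 - 14 = 103$)
$\frac{Z + \left(23 + G{\left(14,2 \right)}\right)}{-356 - 37} = \frac{103 + \left(23 + 14\right)}{-356 - 37} = \frac{103 + 37}{-393} = 140 \left(- \frac{1}{393}\right) = - \frac{140}{393}$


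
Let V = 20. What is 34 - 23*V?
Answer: -426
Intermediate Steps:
34 - 23*V = 34 - 23*20 = 34 - 460 = -426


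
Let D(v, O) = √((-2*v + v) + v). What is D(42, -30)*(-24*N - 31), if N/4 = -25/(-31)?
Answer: 0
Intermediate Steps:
N = 100/31 (N = 4*(-25/(-31)) = 4*(-25*(-1/31)) = 4*(25/31) = 100/31 ≈ 3.2258)
D(v, O) = 0 (D(v, O) = √(-v + v) = √0 = 0)
D(42, -30)*(-24*N - 31) = 0*(-24*100/31 - 31) = 0*(-2400/31 - 31) = 0*(-3361/31) = 0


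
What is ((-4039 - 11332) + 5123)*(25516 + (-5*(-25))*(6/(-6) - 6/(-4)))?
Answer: -262128468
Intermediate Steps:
((-4039 - 11332) + 5123)*(25516 + (-5*(-25))*(6/(-6) - 6/(-4))) = (-15371 + 5123)*(25516 + 125*(6*(-⅙) - 6*(-¼))) = -10248*(25516 + 125*(-1 + 3/2)) = -10248*(25516 + 125*(½)) = -10248*(25516 + 125/2) = -10248*51157/2 = -262128468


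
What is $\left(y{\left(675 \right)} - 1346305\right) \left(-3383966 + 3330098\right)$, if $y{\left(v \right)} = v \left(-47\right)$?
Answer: $74231720040$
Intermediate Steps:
$y{\left(v \right)} = - 47 v$
$\left(y{\left(675 \right)} - 1346305\right) \left(-3383966 + 3330098\right) = \left(\left(-47\right) 675 - 1346305\right) \left(-3383966 + 3330098\right) = \left(-31725 - 1346305\right) \left(-53868\right) = \left(-1378030\right) \left(-53868\right) = 74231720040$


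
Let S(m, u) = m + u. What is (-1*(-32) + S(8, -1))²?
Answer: 1521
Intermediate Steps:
(-1*(-32) + S(8, -1))² = (-1*(-32) + (8 - 1))² = (32 + 7)² = 39² = 1521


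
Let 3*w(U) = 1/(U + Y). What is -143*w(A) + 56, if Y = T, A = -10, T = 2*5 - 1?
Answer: 311/3 ≈ 103.67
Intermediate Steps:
T = 9 (T = 10 - 1 = 9)
Y = 9
w(U) = 1/(3*(9 + U)) (w(U) = 1/(3*(U + 9)) = 1/(3*(9 + U)))
-143*w(A) + 56 = -143/(3*(9 - 10)) + 56 = -143/(3*(-1)) + 56 = -143*(-1)/3 + 56 = -143*(-1/3) + 56 = 143/3 + 56 = 311/3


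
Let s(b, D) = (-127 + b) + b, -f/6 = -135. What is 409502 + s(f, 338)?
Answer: 410995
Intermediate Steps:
f = 810 (f = -6*(-135) = 810)
s(b, D) = -127 + 2*b
409502 + s(f, 338) = 409502 + (-127 + 2*810) = 409502 + (-127 + 1620) = 409502 + 1493 = 410995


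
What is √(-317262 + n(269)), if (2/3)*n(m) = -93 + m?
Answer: 3*I*√35222 ≈ 563.03*I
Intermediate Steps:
n(m) = -279/2 + 3*m/2 (n(m) = 3*(-93 + m)/2 = -279/2 + 3*m/2)
√(-317262 + n(269)) = √(-317262 + (-279/2 + (3/2)*269)) = √(-317262 + (-279/2 + 807/2)) = √(-317262 + 264) = √(-316998) = 3*I*√35222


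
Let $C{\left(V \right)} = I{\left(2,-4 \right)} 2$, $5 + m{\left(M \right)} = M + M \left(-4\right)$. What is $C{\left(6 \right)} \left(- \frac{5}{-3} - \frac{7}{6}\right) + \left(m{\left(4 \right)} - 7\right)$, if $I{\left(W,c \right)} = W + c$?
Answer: $-26$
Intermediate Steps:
$m{\left(M \right)} = -5 - 3 M$ ($m{\left(M \right)} = -5 + \left(M + M \left(-4\right)\right) = -5 + \left(M - 4 M\right) = -5 - 3 M$)
$C{\left(V \right)} = -4$ ($C{\left(V \right)} = \left(2 - 4\right) 2 = \left(-2\right) 2 = -4$)
$C{\left(6 \right)} \left(- \frac{5}{-3} - \frac{7}{6}\right) + \left(m{\left(4 \right)} - 7\right) = - 4 \left(- \frac{5}{-3} - \frac{7}{6}\right) - 24 = - 4 \left(\left(-5\right) \left(- \frac{1}{3}\right) - \frac{7}{6}\right) - 24 = - 4 \left(\frac{5}{3} - \frac{7}{6}\right) - 24 = \left(-4\right) \frac{1}{2} - 24 = -2 - 24 = -26$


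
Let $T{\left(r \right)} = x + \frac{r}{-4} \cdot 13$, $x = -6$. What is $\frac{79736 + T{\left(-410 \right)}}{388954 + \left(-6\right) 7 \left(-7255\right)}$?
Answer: $\frac{162125}{1387328} \approx 0.11686$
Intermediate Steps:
$T{\left(r \right)} = -6 - \frac{13 r}{4}$ ($T{\left(r \right)} = -6 + \frac{r}{-4} \cdot 13 = -6 + r \left(- \frac{1}{4}\right) 13 = -6 + - \frac{r}{4} \cdot 13 = -6 - \frac{13 r}{4}$)
$\frac{79736 + T{\left(-410 \right)}}{388954 + \left(-6\right) 7 \left(-7255\right)} = \frac{79736 - - \frac{2653}{2}}{388954 + \left(-6\right) 7 \left(-7255\right)} = \frac{79736 + \left(-6 + \frac{2665}{2}\right)}{388954 - -304710} = \frac{79736 + \frac{2653}{2}}{388954 + 304710} = \frac{162125}{2 \cdot 693664} = \frac{162125}{2} \cdot \frac{1}{693664} = \frac{162125}{1387328}$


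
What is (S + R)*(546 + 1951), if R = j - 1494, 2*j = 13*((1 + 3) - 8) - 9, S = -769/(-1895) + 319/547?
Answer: -7886615663333/2073130 ≈ -3.8042e+6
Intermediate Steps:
S = 1025148/1036565 (S = -769*(-1/1895) + 319*(1/547) = 769/1895 + 319/547 = 1025148/1036565 ≈ 0.98899)
j = -61/2 (j = (13*((1 + 3) - 8) - 9)/2 = (13*(4 - 8) - 9)/2 = (13*(-4) - 9)/2 = (-52 - 9)/2 = (½)*(-61) = -61/2 ≈ -30.500)
R = -3049/2 (R = -61/2 - 1494 = -3049/2 ≈ -1524.5)
(S + R)*(546 + 1951) = (1025148/1036565 - 3049/2)*(546 + 1951) = -3158436389/2073130*2497 = -7886615663333/2073130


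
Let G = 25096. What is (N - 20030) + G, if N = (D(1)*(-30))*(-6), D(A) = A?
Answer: 5246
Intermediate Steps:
N = 180 (N = (1*(-30))*(-6) = -30*(-6) = 180)
(N - 20030) + G = (180 - 20030) + 25096 = -19850 + 25096 = 5246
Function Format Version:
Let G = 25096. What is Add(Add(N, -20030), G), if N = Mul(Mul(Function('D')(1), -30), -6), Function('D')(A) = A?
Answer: 5246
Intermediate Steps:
N = 180 (N = Mul(Mul(1, -30), -6) = Mul(-30, -6) = 180)
Add(Add(N, -20030), G) = Add(Add(180, -20030), 25096) = Add(-19850, 25096) = 5246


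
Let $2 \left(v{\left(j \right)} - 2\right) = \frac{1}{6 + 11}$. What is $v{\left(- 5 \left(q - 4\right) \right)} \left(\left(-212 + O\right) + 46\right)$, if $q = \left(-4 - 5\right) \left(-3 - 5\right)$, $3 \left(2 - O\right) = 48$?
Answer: $- \frac{6210}{17} \approx -365.29$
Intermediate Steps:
$O = -14$ ($O = 2 - 16 = -14$)
$q = 72$ ($q = \left(-9\right) \left(-8\right) = 72$)
$v{\left(j \right)} = \frac{69}{34}$ ($v{\left(j \right)} = 2 + \frac{1}{2 \left(6 + 11\right)} = 2 + \frac{1}{2 \cdot 17} = 2 + \frac{1}{2} \cdot \frac{1}{17} = 2 + \frac{1}{34} = \frac{69}{34}$)
$v{\left(- 5 \left(q - 4\right) \right)} \left(\left(-212 + O\right) + 46\right) = \frac{69 \left(\left(-212 - 14\right) + 46\right)}{34} = \frac{69 \left(-226 + 46\right)}{34} = \frac{69}{34} \left(-180\right) = - \frac{6210}{17}$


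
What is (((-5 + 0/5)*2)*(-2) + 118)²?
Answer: 19044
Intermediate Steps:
(((-5 + 0/5)*2)*(-2) + 118)² = (((-5 + 0*(⅕))*2)*(-2) + 118)² = (((-5 + 0)*2)*(-2) + 118)² = (-5*2*(-2) + 118)² = (-10*(-2) + 118)² = (20 + 118)² = 138² = 19044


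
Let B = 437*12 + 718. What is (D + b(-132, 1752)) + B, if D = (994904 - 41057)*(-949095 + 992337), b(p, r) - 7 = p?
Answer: 41246257811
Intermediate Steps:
b(p, r) = 7 + p
B = 5962 (B = 5244 + 718 = 5962)
D = 41246251974 (D = 953847*43242 = 41246251974)
(D + b(-132, 1752)) + B = (41246251974 + (7 - 132)) + 5962 = (41246251974 - 125) + 5962 = 41246251849 + 5962 = 41246257811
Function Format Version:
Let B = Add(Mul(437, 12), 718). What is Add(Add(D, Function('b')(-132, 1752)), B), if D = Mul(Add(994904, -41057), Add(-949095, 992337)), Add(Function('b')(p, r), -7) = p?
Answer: 41246257811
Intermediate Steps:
Function('b')(p, r) = Add(7, p)
B = 5962 (B = Add(5244, 718) = 5962)
D = 41246251974 (D = Mul(953847, 43242) = 41246251974)
Add(Add(D, Function('b')(-132, 1752)), B) = Add(Add(41246251974, Add(7, -132)), 5962) = Add(Add(41246251974, -125), 5962) = Add(41246251849, 5962) = 41246257811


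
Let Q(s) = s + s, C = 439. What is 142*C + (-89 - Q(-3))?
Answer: 62255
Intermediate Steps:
Q(s) = 2*s
142*C + (-89 - Q(-3)) = 142*439 + (-89 - 2*(-3)) = 62338 + (-89 - 1*(-6)) = 62338 + (-89 + 6) = 62338 - 83 = 62255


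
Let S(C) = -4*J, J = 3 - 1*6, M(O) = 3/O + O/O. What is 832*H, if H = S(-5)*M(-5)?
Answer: 19968/5 ≈ 3993.6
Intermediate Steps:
M(O) = 1 + 3/O (M(O) = 3/O + 1 = 1 + 3/O)
J = -3 (J = 3 - 6 = -3)
S(C) = 12 (S(C) = -4*(-3) = 12)
H = 24/5 (H = 12*((3 - 5)/(-5)) = 12*(-⅕*(-2)) = 12*(⅖) = 24/5 ≈ 4.8000)
832*H = 832*(24/5) = 19968/5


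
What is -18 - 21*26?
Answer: -564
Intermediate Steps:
-18 - 21*26 = -18 - 546 = -564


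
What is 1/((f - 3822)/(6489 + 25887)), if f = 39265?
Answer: 32376/35443 ≈ 0.91347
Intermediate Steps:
1/((f - 3822)/(6489 + 25887)) = 1/((39265 - 3822)/(6489 + 25887)) = 1/(35443/32376) = 32376/35443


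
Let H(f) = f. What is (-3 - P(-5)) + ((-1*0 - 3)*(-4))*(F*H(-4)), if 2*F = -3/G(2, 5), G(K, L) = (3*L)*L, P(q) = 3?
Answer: -126/25 ≈ -5.0400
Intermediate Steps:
G(K, L) = 3*L**2
F = -1/50 (F = (-3/(3*5**2))/2 = (-3/(3*25))/2 = (-3/75)/2 = (-3*1/75)/2 = (1/2)*(-1/25) = -1/50 ≈ -0.020000)
(-3 - P(-5)) + ((-1*0 - 3)*(-4))*(F*H(-4)) = (-3 - 1*3) + ((-1*0 - 3)*(-4))*(-1/50*(-4)) = (-3 - 3) + ((0 - 3)*(-4))*(2/25) = -6 - 3*(-4)*(2/25) = -6 + 12*(2/25) = -6 + 24/25 = -126/25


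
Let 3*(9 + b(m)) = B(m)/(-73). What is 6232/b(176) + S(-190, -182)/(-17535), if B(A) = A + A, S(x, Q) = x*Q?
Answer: -686063932/1163823 ≈ -589.49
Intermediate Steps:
S(x, Q) = Q*x
B(A) = 2*A
b(m) = -9 - 2*m/219 (b(m) = -9 + ((2*m)/(-73))/3 = -9 + ((2*m)*(-1/73))/3 = -9 + (-2*m/73)/3 = -9 - 2*m/219)
6232/b(176) + S(-190, -182)/(-17535) = 6232/(-9 - 2/219*176) - 182*(-190)/(-17535) = 6232/(-9 - 352/219) + 34580*(-1/17535) = 6232/(-2323/219) - 988/501 = 6232*(-219/2323) - 988/501 = -1364808/2323 - 988/501 = -686063932/1163823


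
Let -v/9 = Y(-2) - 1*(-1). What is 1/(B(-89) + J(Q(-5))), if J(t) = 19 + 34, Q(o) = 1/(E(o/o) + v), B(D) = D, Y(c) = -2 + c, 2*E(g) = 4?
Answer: -1/36 ≈ -0.027778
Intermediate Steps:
E(g) = 2 (E(g) = (½)*4 = 2)
v = 27 (v = -9*((-2 - 2) - 1*(-1)) = -9*(-4 + 1) = -9*(-3) = 27)
Q(o) = 1/29 (Q(o) = 1/(2 + 27) = 1/29)
J(t) = 53
1/(B(-89) + J(Q(-5))) = 1/(-89 + 53) = 1/(-36) = -1/36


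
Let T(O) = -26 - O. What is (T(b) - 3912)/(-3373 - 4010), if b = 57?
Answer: 3995/7383 ≈ 0.54111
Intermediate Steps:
(T(b) - 3912)/(-3373 - 4010) = ((-26 - 1*57) - 3912)/(-3373 - 4010) = ((-26 - 57) - 3912)/(-7383) = (-83 - 3912)*(-1/7383) = -3995*(-1/7383) = 3995/7383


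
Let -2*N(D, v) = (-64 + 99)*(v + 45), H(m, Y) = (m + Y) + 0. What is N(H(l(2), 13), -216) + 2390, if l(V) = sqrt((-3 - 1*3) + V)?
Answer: 10765/2 ≈ 5382.5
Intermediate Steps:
l(V) = sqrt(-6 + V) (l(V) = sqrt((-3 - 3) + V) = sqrt(-6 + V))
H(m, Y) = Y + m (H(m, Y) = (Y + m) + 0 = Y + m)
N(D, v) = -1575/2 - 35*v/2 (N(D, v) = -(-64 + 99)*(v + 45)/2 = -35*(45 + v)/2 = -(1575 + 35*v)/2 = -1575/2 - 35*v/2)
N(H(l(2), 13), -216) + 2390 = (-1575/2 - 35/2*(-216)) + 2390 = (-1575/2 + 3780) + 2390 = 5985/2 + 2390 = 10765/2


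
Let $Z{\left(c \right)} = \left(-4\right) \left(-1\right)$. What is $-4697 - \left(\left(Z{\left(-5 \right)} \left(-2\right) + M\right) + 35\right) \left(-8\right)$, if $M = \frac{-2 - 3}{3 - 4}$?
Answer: $-4441$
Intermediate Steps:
$M = 5$ ($M = - \frac{5}{-1} = \left(-5\right) \left(-1\right) = 5$)
$Z{\left(c \right)} = 4$
$-4697 - \left(\left(Z{\left(-5 \right)} \left(-2\right) + M\right) + 35\right) \left(-8\right) = -4697 - \left(\left(4 \left(-2\right) + 5\right) + 35\right) \left(-8\right) = -4697 - \left(\left(-8 + 5\right) + 35\right) \left(-8\right) = -4697 - \left(-3 + 35\right) \left(-8\right) = -4697 - 32 \left(-8\right) = -4697 - -256 = -4697 + 256 = -4441$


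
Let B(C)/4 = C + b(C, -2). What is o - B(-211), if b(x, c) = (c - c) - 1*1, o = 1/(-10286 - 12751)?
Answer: 19535375/23037 ≈ 848.00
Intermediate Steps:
o = -1/23037 (o = 1/(-23037) = -1/23037 ≈ -4.3408e-5)
b(x, c) = -1 (b(x, c) = 0 - 1 = -1)
B(C) = -4 + 4*C (B(C) = 4*(C - 1) = 4*(-1 + C) = -4 + 4*C)
o - B(-211) = -1/23037 - (-4 + 4*(-211)) = -1/23037 - (-4 - 844) = -1/23037 - 1*(-848) = -1/23037 + 848 = 19535375/23037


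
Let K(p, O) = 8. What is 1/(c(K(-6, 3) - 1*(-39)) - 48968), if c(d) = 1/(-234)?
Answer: -234/11458513 ≈ -2.0421e-5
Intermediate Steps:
c(d) = -1/234
1/(c(K(-6, 3) - 1*(-39)) - 48968) = 1/(-1/234 - 48968) = 1/(-11458513/234) = -234/11458513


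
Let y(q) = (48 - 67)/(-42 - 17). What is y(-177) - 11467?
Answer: -676534/59 ≈ -11467.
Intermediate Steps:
y(q) = 19/59 (y(q) = -19/(-59) = -19*(-1/59) = 19/59)
y(-177) - 11467 = 19/59 - 11467 = -676534/59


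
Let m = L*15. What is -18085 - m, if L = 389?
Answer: -23920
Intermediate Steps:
m = 5835 (m = 389*15 = 5835)
-18085 - m = -18085 - 1*5835 = -18085 - 5835 = -23920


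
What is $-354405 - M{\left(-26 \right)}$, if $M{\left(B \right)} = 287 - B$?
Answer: $-354718$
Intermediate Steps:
$-354405 - M{\left(-26 \right)} = -354405 - \left(287 - -26\right) = -354405 - \left(287 + 26\right) = -354405 - 313 = -354718$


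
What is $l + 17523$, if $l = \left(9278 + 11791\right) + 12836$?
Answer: $51428$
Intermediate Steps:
$l = 33905$ ($l = 21069 + 12836 = 33905$)
$l + 17523 = 33905 + 17523 = 51428$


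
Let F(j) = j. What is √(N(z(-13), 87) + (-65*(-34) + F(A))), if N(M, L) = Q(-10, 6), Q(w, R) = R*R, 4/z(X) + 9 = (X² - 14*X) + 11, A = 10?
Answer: 4*√141 ≈ 47.497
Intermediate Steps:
z(X) = 4/(2 + X² - 14*X) (z(X) = 4/(-9 + ((X² - 14*X) + 11)) = 4/(-9 + (11 + X² - 14*X)) = 4/(2 + X² - 14*X))
Q(w, R) = R²
N(M, L) = 36 (N(M, L) = 6² = 36)
√(N(z(-13), 87) + (-65*(-34) + F(A))) = √(36 + (-65*(-34) + 10)) = √(36 + (2210 + 10)) = √(36 + 2220) = √2256 = 4*√141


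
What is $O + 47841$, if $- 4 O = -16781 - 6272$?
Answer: $\frac{214417}{4} \approx 53604.0$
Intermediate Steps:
$O = \frac{23053}{4}$ ($O = - \frac{-16781 - 6272}{4} = \left(- \frac{1}{4}\right) \left(-23053\right) = \frac{23053}{4} \approx 5763.3$)
$O + 47841 = \frac{23053}{4} + 47841 = \frac{214417}{4}$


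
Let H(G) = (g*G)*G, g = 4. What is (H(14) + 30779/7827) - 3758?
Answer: -23246719/7827 ≈ -2970.1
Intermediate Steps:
H(G) = 4*G² (H(G) = (4*G)*G = 4*G²)
(H(14) + 30779/7827) - 3758 = (4*14² + 30779/7827) - 3758 = (4*196 + 30779*(1/7827)) - 3758 = (784 + 30779/7827) - 3758 = 6167147/7827 - 3758 = -23246719/7827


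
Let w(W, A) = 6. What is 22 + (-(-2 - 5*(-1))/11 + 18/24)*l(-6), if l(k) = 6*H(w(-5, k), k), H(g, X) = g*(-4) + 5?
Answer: -713/22 ≈ -32.409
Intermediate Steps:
H(g, X) = 5 - 4*g (H(g, X) = -4*g + 5 = 5 - 4*g)
l(k) = -114 (l(k) = 6*(5 - 4*6) = 6*(5 - 24) = 6*(-19) = -114)
22 + (-(-2 - 5*(-1))/11 + 18/24)*l(-6) = 22 + (-(-2 - 5*(-1))/11 + 18/24)*(-114) = 22 + (-(-2 + 5)*(1/11) + 18*(1/24))*(-114) = 22 + (-1*3*(1/11) + ¾)*(-114) = 22 + (-3*1/11 + ¾)*(-114) = 22 + (-3/11 + ¾)*(-114) = 22 + (21/44)*(-114) = 22 - 1197/22 = -713/22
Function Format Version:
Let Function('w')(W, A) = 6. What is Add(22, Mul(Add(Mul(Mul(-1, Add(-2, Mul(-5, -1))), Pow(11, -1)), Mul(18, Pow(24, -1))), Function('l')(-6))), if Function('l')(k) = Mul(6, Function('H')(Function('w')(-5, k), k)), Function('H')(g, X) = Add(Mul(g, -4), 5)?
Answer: Rational(-713, 22) ≈ -32.409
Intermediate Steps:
Function('H')(g, X) = Add(5, Mul(-4, g)) (Function('H')(g, X) = Add(Mul(-4, g), 5) = Add(5, Mul(-4, g)))
Function('l')(k) = -114 (Function('l')(k) = Mul(6, Add(5, Mul(-4, 6))) = Mul(6, Add(5, -24)) = Mul(6, -19) = -114)
Add(22, Mul(Add(Mul(Mul(-1, Add(-2, Mul(-5, -1))), Pow(11, -1)), Mul(18, Pow(24, -1))), Function('l')(-6))) = Add(22, Mul(Add(Mul(Mul(-1, Add(-2, Mul(-5, -1))), Pow(11, -1)), Mul(18, Pow(24, -1))), -114)) = Add(22, Mul(Add(Mul(Mul(-1, Add(-2, 5)), Rational(1, 11)), Mul(18, Rational(1, 24))), -114)) = Add(22, Mul(Add(Mul(Mul(-1, 3), Rational(1, 11)), Rational(3, 4)), -114)) = Add(22, Mul(Add(Mul(-3, Rational(1, 11)), Rational(3, 4)), -114)) = Add(22, Mul(Add(Rational(-3, 11), Rational(3, 4)), -114)) = Add(22, Mul(Rational(21, 44), -114)) = Add(22, Rational(-1197, 22)) = Rational(-713, 22)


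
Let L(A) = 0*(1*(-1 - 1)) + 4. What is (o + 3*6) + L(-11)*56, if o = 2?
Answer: 244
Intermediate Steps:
L(A) = 4 (L(A) = 0*(1*(-2)) + 4 = 0*(-2) + 4 = 0 + 4 = 4)
(o + 3*6) + L(-11)*56 = (2 + 3*6) + 4*56 = (2 + 18) + 224 = 20 + 224 = 244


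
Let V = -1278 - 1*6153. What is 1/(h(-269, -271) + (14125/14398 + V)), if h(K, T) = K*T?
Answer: 14398/942622389 ≈ 1.5274e-5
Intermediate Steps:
V = -7431 (V = -1278 - 6153 = -7431)
1/(h(-269, -271) + (14125/14398 + V)) = 1/(-269*(-271) + (14125/14398 - 7431)) = 1/(72899 + (14125*(1/14398) - 7431)) = 1/(72899 + (14125/14398 - 7431)) = 1/(72899 - 106977413/14398) = 1/(942622389/14398) = 14398/942622389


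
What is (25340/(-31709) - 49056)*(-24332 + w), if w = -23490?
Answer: 74389131628168/31709 ≈ 2.3460e+9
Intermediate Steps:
(25340/(-31709) - 49056)*(-24332 + w) = (25340/(-31709) - 49056)*(-24332 - 23490) = (25340*(-1/31709) - 49056)*(-47822) = (-25340/31709 - 49056)*(-47822) = -1555542044/31709*(-47822) = 74389131628168/31709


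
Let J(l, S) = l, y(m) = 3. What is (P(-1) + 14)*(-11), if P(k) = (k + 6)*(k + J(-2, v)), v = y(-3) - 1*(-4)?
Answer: 11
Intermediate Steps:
v = 7 (v = 3 - 1*(-4) = 3 + 4 = 7)
P(k) = (-2 + k)*(6 + k) (P(k) = (k + 6)*(k - 2) = (6 + k)*(-2 + k) = (-2 + k)*(6 + k))
(P(-1) + 14)*(-11) = ((-12 + (-1)² + 4*(-1)) + 14)*(-11) = ((-12 + 1 - 4) + 14)*(-11) = (-15 + 14)*(-11) = -1*(-11) = 11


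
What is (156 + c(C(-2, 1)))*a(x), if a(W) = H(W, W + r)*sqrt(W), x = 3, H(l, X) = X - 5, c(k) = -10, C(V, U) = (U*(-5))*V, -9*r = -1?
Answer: -2482*sqrt(3)/9 ≈ -477.66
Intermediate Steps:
r = 1/9 (r = -1/9*(-1) = 1/9 ≈ 0.11111)
C(V, U) = -5*U*V (C(V, U) = (-5*U)*V = -5*U*V)
H(l, X) = -5 + X
a(W) = sqrt(W)*(-44/9 + W) (a(W) = (-5 + (W + 1/9))*sqrt(W) = (-5 + (1/9 + W))*sqrt(W) = (-44/9 + W)*sqrt(W) = sqrt(W)*(-44/9 + W))
(156 + c(C(-2, 1)))*a(x) = (156 - 10)*(sqrt(3)*(-44/9 + 3)) = 146*(sqrt(3)*(-17/9)) = 146*(-17*sqrt(3)/9) = -2482*sqrt(3)/9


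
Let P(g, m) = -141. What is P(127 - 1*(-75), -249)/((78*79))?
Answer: -47/2054 ≈ -0.022882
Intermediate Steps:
P(127 - 1*(-75), -249)/((78*79)) = -141/(78*79) = -141/6162 = -141*1/6162 = -47/2054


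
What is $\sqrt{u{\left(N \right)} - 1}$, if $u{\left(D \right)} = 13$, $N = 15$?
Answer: $2 \sqrt{3} \approx 3.4641$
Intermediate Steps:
$\sqrt{u{\left(N \right)} - 1} = \sqrt{13 - 1} = \sqrt{12} = 2 \sqrt{3}$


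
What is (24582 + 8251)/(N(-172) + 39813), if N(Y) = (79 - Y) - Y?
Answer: 32833/40236 ≈ 0.81601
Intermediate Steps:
N(Y) = 79 - 2*Y
(24582 + 8251)/(N(-172) + 39813) = (24582 + 8251)/((79 - 2*(-172)) + 39813) = 32833/((79 + 344) + 39813) = 32833/(423 + 39813) = 32833/40236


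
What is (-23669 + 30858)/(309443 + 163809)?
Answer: 553/36404 ≈ 0.015191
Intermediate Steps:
(-23669 + 30858)/(309443 + 163809) = 7189/473252 = 7189*(1/473252) = 553/36404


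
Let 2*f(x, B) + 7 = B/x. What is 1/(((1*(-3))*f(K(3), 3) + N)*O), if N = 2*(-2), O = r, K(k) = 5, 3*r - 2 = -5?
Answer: -5/28 ≈ -0.17857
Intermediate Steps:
r = -1 (r = ⅔ + (⅓)*(-5) = ⅔ - 5/3 = -1)
f(x, B) = -7/2 + B/(2*x) (f(x, B) = -7/2 + (B/x)/2 = -7/2 + B/(2*x))
O = -1
N = -4
1/(((1*(-3))*f(K(3), 3) + N)*O) = 1/(((1*(-3))*((½)*(3 - 7*5)/5) - 4)*(-1)) = 1/((-3*(3 - 35)/(2*5) - 4)*(-1)) = 1/((-3*(-32)/(2*5) - 4)*(-1)) = 1/((-3*(-16/5) - 4)*(-1)) = 1/((48/5 - 4)*(-1)) = 1/((28/5)*(-1)) = 1/(-28/5) = -5/28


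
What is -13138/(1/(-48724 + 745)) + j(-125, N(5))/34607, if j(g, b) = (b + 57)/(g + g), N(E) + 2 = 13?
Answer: 2726807095739216/4325875 ≈ 6.3035e+8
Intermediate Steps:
N(E) = 11 (N(E) = -2 + 13 = 11)
j(g, b) = (57 + b)/(2*g) (j(g, b) = (57 + b)/((2*g)) = (57 + b)*(1/(2*g)) = (57 + b)/(2*g))
-13138/(1/(-48724 + 745)) + j(-125, N(5))/34607 = -13138/(1/(-48724 + 745)) + ((½)*(57 + 11)/(-125))/34607 = -13138/(1/(-47979)) + ((½)*(-1/125)*68)*(1/34607) = -13138/(-1/47979) - 34/125*1/34607 = -13138*(-47979) - 34/4325875 = 630348102 - 34/4325875 = 2726807095739216/4325875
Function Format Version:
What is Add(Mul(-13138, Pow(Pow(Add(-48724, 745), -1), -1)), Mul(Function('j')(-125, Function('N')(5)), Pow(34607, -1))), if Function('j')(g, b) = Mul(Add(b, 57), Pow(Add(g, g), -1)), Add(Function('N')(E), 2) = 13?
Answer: Rational(2726807095739216, 4325875) ≈ 6.3035e+8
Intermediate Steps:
Function('N')(E) = 11 (Function('N')(E) = Add(-2, 13) = 11)
Function('j')(g, b) = Mul(Rational(1, 2), Pow(g, -1), Add(57, b)) (Function('j')(g, b) = Mul(Add(57, b), Pow(Mul(2, g), -1)) = Mul(Add(57, b), Mul(Rational(1, 2), Pow(g, -1))) = Mul(Rational(1, 2), Pow(g, -1), Add(57, b)))
Add(Mul(-13138, Pow(Pow(Add(-48724, 745), -1), -1)), Mul(Function('j')(-125, Function('N')(5)), Pow(34607, -1))) = Add(Mul(-13138, Pow(Pow(Add(-48724, 745), -1), -1)), Mul(Mul(Rational(1, 2), Pow(-125, -1), Add(57, 11)), Pow(34607, -1))) = Add(Mul(-13138, Pow(Pow(-47979, -1), -1)), Mul(Mul(Rational(1, 2), Rational(-1, 125), 68), Rational(1, 34607))) = Add(Mul(-13138, Pow(Rational(-1, 47979), -1)), Mul(Rational(-34, 125), Rational(1, 34607))) = Add(Mul(-13138, -47979), Rational(-34, 4325875)) = Add(630348102, Rational(-34, 4325875)) = Rational(2726807095739216, 4325875)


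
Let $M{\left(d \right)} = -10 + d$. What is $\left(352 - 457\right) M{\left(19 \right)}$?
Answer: $-945$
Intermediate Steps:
$\left(352 - 457\right) M{\left(19 \right)} = \left(352 - 457\right) \left(-10 + 19\right) = \left(-105\right) 9 = -945$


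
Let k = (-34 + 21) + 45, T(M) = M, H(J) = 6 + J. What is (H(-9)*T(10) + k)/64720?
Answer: 1/32360 ≈ 3.0902e-5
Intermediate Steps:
k = 32 (k = -13 + 45 = 32)
(H(-9)*T(10) + k)/64720 = ((6 - 9)*10 + 32)/64720 = (-3*10 + 32)*(1/64720) = (-30 + 32)*(1/64720) = 2*(1/64720) = 1/32360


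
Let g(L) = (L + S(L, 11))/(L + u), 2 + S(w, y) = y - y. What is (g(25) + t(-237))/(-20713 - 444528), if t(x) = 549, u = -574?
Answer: -43054/36488187 ≈ -0.0011799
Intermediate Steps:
S(w, y) = -2 (S(w, y) = -2 + (y - y) = -2 + 0 = -2)
g(L) = (-2 + L)/(-574 + L) (g(L) = (L - 2)/(L - 574) = (-2 + L)/(-574 + L))
(g(25) + t(-237))/(-20713 - 444528) = ((-2 + 25)/(-574 + 25) + 549)/(-20713 - 444528) = (23/(-549) + 549)/(-465241) = (-1/549*23 + 549)*(-1/465241) = (-23/549 + 549)*(-1/465241) = (301378/549)*(-1/465241) = -43054/36488187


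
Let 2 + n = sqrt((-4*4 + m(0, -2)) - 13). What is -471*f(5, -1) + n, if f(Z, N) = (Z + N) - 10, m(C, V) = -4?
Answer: 2824 + I*sqrt(33) ≈ 2824.0 + 5.7446*I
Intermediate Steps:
f(Z, N) = -10 + N + Z (f(Z, N) = (N + Z) - 10 = -10 + N + Z)
n = -2 + I*sqrt(33) (n = -2 + sqrt((-4*4 - 4) - 13) = -2 + sqrt((-16 - 4) - 13) = -2 + sqrt(-20 - 13) = -2 + sqrt(-33) = -2 + I*sqrt(33) ≈ -2.0 + 5.7446*I)
-471*f(5, -1) + n = -471*(-10 - 1 + 5) + (-2 + I*sqrt(33)) = -471*(-6) + (-2 + I*sqrt(33)) = 2826 + (-2 + I*sqrt(33)) = 2824 + I*sqrt(33)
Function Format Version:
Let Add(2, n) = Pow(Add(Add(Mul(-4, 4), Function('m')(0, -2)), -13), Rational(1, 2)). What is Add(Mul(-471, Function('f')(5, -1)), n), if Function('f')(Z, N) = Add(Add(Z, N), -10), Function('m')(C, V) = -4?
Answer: Add(2824, Mul(I, Pow(33, Rational(1, 2)))) ≈ Add(2824.0, Mul(5.7446, I))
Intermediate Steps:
Function('f')(Z, N) = Add(-10, N, Z) (Function('f')(Z, N) = Add(Add(N, Z), -10) = Add(-10, N, Z))
n = Add(-2, Mul(I, Pow(33, Rational(1, 2)))) (n = Add(-2, Pow(Add(Add(Mul(-4, 4), -4), -13), Rational(1, 2))) = Add(-2, Pow(Add(Add(-16, -4), -13), Rational(1, 2))) = Add(-2, Pow(Add(-20, -13), Rational(1, 2))) = Add(-2, Pow(-33, Rational(1, 2))) = Add(-2, Mul(I, Pow(33, Rational(1, 2)))) ≈ Add(-2.0000, Mul(5.7446, I)))
Add(Mul(-471, Function('f')(5, -1)), n) = Add(Mul(-471, Add(-10, -1, 5)), Add(-2, Mul(I, Pow(33, Rational(1, 2))))) = Add(Mul(-471, -6), Add(-2, Mul(I, Pow(33, Rational(1, 2))))) = Add(2826, Add(-2, Mul(I, Pow(33, Rational(1, 2))))) = Add(2824, Mul(I, Pow(33, Rational(1, 2))))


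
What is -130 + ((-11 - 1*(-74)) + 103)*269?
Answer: 44524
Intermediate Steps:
-130 + ((-11 - 1*(-74)) + 103)*269 = -130 + ((-11 + 74) + 103)*269 = -130 + (63 + 103)*269 = -130 + 166*269 = -130 + 44654 = 44524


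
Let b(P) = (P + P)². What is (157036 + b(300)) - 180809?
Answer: 336227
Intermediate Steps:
b(P) = 4*P² (b(P) = (2*P)² = 4*P²)
(157036 + b(300)) - 180809 = (157036 + 4*300²) - 180809 = (157036 + 4*90000) - 180809 = (157036 + 360000) - 180809 = 517036 - 180809 = 336227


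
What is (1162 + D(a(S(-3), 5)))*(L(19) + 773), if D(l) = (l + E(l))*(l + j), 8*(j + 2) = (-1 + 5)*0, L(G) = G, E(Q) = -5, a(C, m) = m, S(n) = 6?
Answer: 920304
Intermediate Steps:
j = -2 (j = -2 + ((-1 + 5)*0)/8 = -2 + (4*0)/8 = -2 + (⅛)*0 = -2 + 0 = -2)
D(l) = (-5 + l)*(-2 + l) (D(l) = (l - 5)*(l - 2) = (-5 + l)*(-2 + l))
(1162 + D(a(S(-3), 5)))*(L(19) + 773) = (1162 + (10 + 5² - 7*5))*(19 + 773) = (1162 + (10 + 25 - 35))*792 = (1162 + 0)*792 = 1162*792 = 920304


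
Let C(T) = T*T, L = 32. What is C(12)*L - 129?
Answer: 4479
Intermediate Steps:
C(T) = T²
C(12)*L - 129 = 12²*32 - 129 = 144*32 - 129 = 4608 - 129 = 4479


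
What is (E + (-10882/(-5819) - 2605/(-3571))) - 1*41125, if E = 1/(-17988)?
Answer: -15370908758359553/373784326212 ≈ -41122.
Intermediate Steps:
E = -1/17988 ≈ -5.5593e-5
(E + (-10882/(-5819) - 2605/(-3571))) - 1*41125 = (-1/17988 + (-10882/(-5819) - 2605/(-3571))) - 1*41125 = (-1/17988 + (-10882*(-1/5819) - 2605*(-1/3571))) - 41125 = (-1/17988 + (10882/5819 + 2605/3571)) - 41125 = (-1/17988 + 54018117/20779649) - 41125 = 971657108947/373784326212 - 41125 = -15370908758359553/373784326212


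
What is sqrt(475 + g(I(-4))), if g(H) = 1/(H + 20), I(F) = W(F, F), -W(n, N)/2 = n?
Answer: sqrt(93107)/14 ≈ 21.795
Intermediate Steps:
W(n, N) = -2*n
I(F) = -2*F
g(H) = 1/(20 + H)
sqrt(475 + g(I(-4))) = sqrt(475 + 1/(20 - 2*(-4))) = sqrt(475 + 1/(20 + 8)) = sqrt(475 + 1/28) = sqrt(13301/28) = sqrt(93107)/14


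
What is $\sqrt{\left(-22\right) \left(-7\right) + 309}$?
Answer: $\sqrt{463} \approx 21.517$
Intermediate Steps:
$\sqrt{\left(-22\right) \left(-7\right) + 309} = \sqrt{154 + 309} = \sqrt{463}$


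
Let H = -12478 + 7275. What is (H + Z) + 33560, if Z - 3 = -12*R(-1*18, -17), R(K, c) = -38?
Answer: 28816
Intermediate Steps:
H = -5203
Z = 459 (Z = 3 - 12*(-38) = 3 + 456 = 459)
(H + Z) + 33560 = (-5203 + 459) + 33560 = -4744 + 33560 = 28816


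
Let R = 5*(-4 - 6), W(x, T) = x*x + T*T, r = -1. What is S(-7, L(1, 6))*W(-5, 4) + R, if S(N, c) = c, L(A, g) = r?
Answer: -91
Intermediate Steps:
W(x, T) = T² + x² (W(x, T) = x² + T² = T² + x²)
L(A, g) = -1
R = -50 (R = 5*(-10) = -50)
S(-7, L(1, 6))*W(-5, 4) + R = -(4² + (-5)²) - 50 = -(16 + 25) - 50 = -1*41 - 50 = -41 - 50 = -91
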